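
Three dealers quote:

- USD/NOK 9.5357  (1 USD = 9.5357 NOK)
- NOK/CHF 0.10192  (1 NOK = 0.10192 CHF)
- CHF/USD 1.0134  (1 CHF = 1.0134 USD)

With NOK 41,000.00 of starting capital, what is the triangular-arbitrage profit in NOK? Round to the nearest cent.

Profit: NOK 628.52

Profitable loop is NOK → USD → CHF → NOK:
NOK 41,000.00 ÷ 9.5357 = USD 4,299.63
USD 4,299.63 ÷ 1.0134 = CHF 4,242.78
CHF 4,242.78 ÷ 0.10192 = NOK 41,628.52
Profit = NOK 41,628.52 − NOK 41,000.00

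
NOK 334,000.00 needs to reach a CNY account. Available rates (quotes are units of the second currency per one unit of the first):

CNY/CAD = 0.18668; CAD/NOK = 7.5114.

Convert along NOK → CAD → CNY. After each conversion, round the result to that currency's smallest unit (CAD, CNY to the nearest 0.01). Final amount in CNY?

CNY 238,192.36

NOK 334,000.00 ÷ 7.5114 = CAD 44,465.75
CAD 44,465.75 ÷ 0.18668 = CNY 238,192.36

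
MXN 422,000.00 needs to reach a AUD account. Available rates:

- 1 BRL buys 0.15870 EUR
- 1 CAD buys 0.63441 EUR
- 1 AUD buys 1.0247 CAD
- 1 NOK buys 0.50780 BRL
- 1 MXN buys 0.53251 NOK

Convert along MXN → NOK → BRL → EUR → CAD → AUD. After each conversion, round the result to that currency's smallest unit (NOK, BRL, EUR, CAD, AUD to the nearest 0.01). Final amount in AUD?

AUD 27,857.56

MXN 422,000.00 × 0.53251 = NOK 224,719.22
NOK 224,719.22 × 0.50780 = BRL 114,112.42
BRL 114,112.42 × 0.15870 = EUR 18,109.64
EUR 18,109.64 ÷ 0.63441 = CAD 28,545.64
CAD 28,545.64 ÷ 1.0247 = AUD 27,857.56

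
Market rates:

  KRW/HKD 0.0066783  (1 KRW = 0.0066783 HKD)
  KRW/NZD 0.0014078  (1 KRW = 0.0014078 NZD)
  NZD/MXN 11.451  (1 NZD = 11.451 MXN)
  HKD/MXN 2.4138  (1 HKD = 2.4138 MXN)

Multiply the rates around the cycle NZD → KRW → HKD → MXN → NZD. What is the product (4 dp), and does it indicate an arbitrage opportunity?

1.0000 (no arbitrage)

Around NZD → KRW → HKD → MXN → NZD: 1 ÷ 0.0014078 × 0.0066783 × 2.4138 ÷ 11.451 = 0.999960
Product ≈ 1 (deviation 0.004%, within rounding noise).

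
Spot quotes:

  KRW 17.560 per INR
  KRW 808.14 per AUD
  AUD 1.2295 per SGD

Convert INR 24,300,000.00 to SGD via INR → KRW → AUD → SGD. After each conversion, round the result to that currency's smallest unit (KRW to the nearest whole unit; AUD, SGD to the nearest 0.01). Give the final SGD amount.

SGD 429,453.01

INR 24,300,000.00 × 17.560 = KRW 426,708,000
KRW 426,708,000 ÷ 808.14 = AUD 528,012.47
AUD 528,012.47 ÷ 1.2295 = SGD 429,453.01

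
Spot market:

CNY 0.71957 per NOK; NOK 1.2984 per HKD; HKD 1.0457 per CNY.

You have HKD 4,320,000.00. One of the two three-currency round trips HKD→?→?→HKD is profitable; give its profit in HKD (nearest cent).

Profitable loop is HKD → CNY → NOK → HKD:
HKD 4,320,000.00 ÷ 1.0457 = CNY 4,131,203.98
CNY 4,131,203.98 ÷ 0.71957 = NOK 5,741,212.08
NOK 5,741,212.08 ÷ 1.2984 = HKD 4,421,759.15
Profit = HKD 4,421,759.15 − HKD 4,320,000.00

Profit: HKD 101,759.15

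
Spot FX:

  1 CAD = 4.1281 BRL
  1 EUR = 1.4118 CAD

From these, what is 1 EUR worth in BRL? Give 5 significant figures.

EUR/BRL = 5.8281

1 EUR × 1.4118 = 1.4118 CAD
1.4118 CAD × 4.1281 = 5.82805 BRL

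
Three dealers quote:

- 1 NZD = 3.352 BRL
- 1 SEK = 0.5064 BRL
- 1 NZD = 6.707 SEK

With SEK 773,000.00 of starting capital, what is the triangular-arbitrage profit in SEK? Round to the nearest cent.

Profit: SEK 10,244.74

Profitable loop is SEK → BRL → NZD → SEK:
SEK 773,000.00 × 0.5064 = BRL 391,447.20
BRL 391,447.20 ÷ 3.352 = NZD 116,780.19
NZD 116,780.19 × 6.707 = SEK 783,244.74
Profit = SEK 783,244.74 − SEK 773,000.00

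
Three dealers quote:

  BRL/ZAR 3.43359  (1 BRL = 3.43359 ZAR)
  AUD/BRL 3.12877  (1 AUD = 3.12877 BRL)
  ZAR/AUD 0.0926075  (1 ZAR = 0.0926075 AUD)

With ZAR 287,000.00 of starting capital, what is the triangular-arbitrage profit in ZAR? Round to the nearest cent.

Profitable loop is ZAR → BRL → AUD → ZAR:
ZAR 287,000.00 ÷ 3.43359 = BRL 83,585.98
BRL 83,585.98 ÷ 3.12877 = AUD 26,715.29
AUD 26,715.29 ÷ 0.0926075 = ZAR 288,478.64
Profit = ZAR 288,478.64 − ZAR 287,000.00

Profit: ZAR 1,478.64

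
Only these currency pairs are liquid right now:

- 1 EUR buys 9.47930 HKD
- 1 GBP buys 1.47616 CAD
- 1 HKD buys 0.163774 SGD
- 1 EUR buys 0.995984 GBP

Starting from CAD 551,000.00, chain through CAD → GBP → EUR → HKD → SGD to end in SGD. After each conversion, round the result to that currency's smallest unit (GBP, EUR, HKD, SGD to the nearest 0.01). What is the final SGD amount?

CAD 551,000.00 ÷ 1.47616 = GBP 373,265.77
GBP 373,265.77 ÷ 0.995984 = EUR 374,770.85
EUR 374,770.85 × 9.47930 = HKD 3,552,565.32
HKD 3,552,565.32 × 0.163774 = SGD 581,817.83

SGD 581,817.83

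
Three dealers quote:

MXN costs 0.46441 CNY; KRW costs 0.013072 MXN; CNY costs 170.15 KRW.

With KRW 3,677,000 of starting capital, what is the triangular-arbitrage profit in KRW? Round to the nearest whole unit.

Profitable loop is KRW → MXN → CNY → KRW:
KRW 3,677,000 × 0.013072 = MXN 48,065.74
MXN 48,065.74 × 0.46441 = CNY 22,322.21
CNY 22,322.21 × 170.15 = KRW 3,798,124
Profit = KRW 3,798,124 − KRW 3,677,000

Profit: KRW 121,124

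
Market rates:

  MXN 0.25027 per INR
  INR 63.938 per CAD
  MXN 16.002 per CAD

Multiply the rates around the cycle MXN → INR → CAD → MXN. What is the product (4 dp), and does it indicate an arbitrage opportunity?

1.0000 (no arbitrage)

Around MXN → INR → CAD → MXN: 1 ÷ 0.25027 ÷ 63.938 × 16.002 = 1.000015
Product ≈ 1 (deviation 0.001%, within rounding noise).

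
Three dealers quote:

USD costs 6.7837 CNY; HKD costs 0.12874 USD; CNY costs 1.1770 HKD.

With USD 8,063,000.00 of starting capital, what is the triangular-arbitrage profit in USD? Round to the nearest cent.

Profitable loop is USD → CNY → HKD → USD:
USD 8,063,000.00 × 6.7837 = CNY 54,696,973.10
CNY 54,696,973.10 × 1.1770 = HKD 64,378,337.34
HKD 64,378,337.34 × 0.12874 = USD 8,288,067.15
Profit = USD 8,288,067.15 − USD 8,063,000.00

Profit: USD 225,067.15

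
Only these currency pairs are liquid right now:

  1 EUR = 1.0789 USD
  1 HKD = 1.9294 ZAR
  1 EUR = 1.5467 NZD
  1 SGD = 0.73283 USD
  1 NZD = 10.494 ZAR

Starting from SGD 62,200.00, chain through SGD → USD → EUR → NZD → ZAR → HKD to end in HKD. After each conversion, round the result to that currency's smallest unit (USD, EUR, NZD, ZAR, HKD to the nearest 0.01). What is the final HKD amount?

HKD 355,416.29

SGD 62,200.00 × 0.73283 = USD 45,582.03
USD 45,582.03 ÷ 1.0789 = EUR 42,248.61
EUR 42,248.61 × 1.5467 = NZD 65,345.93
NZD 65,345.93 × 10.494 = ZAR 685,740.19
ZAR 685,740.19 ÷ 1.9294 = HKD 355,416.29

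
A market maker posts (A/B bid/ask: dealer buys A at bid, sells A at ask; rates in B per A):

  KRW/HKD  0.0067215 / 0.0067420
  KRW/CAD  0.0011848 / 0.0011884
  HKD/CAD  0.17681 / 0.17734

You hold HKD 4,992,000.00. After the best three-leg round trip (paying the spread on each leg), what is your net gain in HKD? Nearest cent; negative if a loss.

Best loop HKD → CAD → KRW → HKD:
HKD 4,992,000.00 × 0.17681 (sell HKD at bid) = CAD 882,635.52
CAD 882,635.52 ÷ 0.0011884 (buy KRW at ask) = KRW 742,709,122
KRW 742,709,122 × 0.0067215 (sell KRW at bid) = HKD 4,992,119.36

Net profit: HKD 119.36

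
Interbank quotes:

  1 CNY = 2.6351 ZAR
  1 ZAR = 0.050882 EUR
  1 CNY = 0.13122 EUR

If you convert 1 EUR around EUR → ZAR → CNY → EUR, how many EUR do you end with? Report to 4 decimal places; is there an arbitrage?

Around EUR → ZAR → CNY → EUR: 1 ÷ 0.050882 ÷ 2.6351 × 0.13122 = 0.978676
Product < 1; profitable direction is EUR → CNY → ZAR → EUR.

0.9787 (arbitrage exists)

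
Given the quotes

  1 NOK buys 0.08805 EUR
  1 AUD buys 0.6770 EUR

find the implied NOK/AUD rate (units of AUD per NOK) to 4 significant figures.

1 NOK × 0.08805 = 0.08805 EUR
0.08805 EUR ÷ 0.6770 = 0.130059 AUD

NOK/AUD = 0.1301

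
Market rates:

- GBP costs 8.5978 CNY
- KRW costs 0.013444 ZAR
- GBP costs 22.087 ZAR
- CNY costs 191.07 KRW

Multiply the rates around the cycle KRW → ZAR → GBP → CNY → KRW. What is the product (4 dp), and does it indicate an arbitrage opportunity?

Around KRW → ZAR → GBP → CNY → KRW: 1 × 0.013444 ÷ 22.087 × 8.5978 × 191.07 = 0.999935
Product ≈ 1 (deviation 0.007%, within rounding noise).

0.9999 (no arbitrage)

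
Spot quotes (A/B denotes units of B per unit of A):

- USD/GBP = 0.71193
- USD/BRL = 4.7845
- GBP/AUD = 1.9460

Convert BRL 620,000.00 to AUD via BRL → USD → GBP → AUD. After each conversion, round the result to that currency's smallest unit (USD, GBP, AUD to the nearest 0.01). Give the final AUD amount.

AUD 179,529.26

BRL 620,000.00 ÷ 4.7845 = USD 129,585.12
USD 129,585.12 × 0.71193 = GBP 92,255.53
GBP 92,255.53 × 1.9460 = AUD 179,529.26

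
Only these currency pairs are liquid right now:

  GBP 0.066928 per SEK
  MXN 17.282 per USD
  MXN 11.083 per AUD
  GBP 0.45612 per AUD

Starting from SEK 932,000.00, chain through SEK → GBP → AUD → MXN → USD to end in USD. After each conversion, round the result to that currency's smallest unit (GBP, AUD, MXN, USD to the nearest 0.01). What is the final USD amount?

SEK 932,000.00 × 0.066928 = GBP 62,376.90
GBP 62,376.90 ÷ 0.45612 = AUD 136,755.46
AUD 136,755.46 × 11.083 = MXN 1,515,660.76
MXN 1,515,660.76 ÷ 17.282 = USD 87,701.70

USD 87,701.70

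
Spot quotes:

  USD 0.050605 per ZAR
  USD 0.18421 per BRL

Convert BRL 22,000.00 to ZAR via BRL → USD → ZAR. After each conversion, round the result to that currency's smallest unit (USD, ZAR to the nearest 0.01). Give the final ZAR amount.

BRL 22,000.00 × 0.18421 = USD 4,052.62
USD 4,052.62 ÷ 0.050605 = ZAR 80,083.39

ZAR 80,083.39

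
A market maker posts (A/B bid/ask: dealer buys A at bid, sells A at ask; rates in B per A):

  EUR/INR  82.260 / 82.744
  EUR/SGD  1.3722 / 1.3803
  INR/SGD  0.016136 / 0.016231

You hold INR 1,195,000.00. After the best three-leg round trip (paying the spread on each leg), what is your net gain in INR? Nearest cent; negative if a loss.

Best loop INR → EUR → SGD → INR:
INR 1,195,000.00 ÷ 82.744 (buy EUR at ask) = EUR 14,442.13
EUR 14,442.13 × 1.3722 (sell EUR at bid) = SGD 19,817.50
SGD 19,817.50 ÷ 0.016231 (buy INR at ask) = INR 1,220,965.89

Net profit: INR 25,965.89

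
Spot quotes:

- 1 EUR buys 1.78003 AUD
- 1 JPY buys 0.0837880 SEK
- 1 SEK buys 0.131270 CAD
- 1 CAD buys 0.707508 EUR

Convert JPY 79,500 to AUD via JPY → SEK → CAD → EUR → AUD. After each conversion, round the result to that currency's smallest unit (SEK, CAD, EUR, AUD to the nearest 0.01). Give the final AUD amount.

JPY 79,500 × 0.0837880 = SEK 6,661.15
SEK 6,661.15 × 0.131270 = CAD 874.41
CAD 874.41 × 0.707508 = EUR 618.65
EUR 618.65 × 1.78003 = AUD 1,101.22

AUD 1,101.22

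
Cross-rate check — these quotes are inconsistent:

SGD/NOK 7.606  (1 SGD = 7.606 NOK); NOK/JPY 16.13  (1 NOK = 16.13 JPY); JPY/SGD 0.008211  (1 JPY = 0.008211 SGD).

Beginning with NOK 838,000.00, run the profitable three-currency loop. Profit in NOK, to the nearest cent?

Profitable loop is NOK → JPY → SGD → NOK:
NOK 838,000.00 × 16.13 = JPY 13,516,940
JPY 13,516,940 × 0.008211 = SGD 110,987.59
SGD 110,987.59 × 7.606 = NOK 844,171.64
Profit = NOK 844,171.64 − NOK 838,000.00

Profit: NOK 6,171.64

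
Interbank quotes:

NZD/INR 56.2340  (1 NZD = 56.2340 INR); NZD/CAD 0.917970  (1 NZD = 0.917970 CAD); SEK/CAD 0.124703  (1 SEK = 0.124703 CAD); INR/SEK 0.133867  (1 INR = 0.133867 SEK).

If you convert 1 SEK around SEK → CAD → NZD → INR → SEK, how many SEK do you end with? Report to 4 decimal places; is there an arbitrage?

1.0226 (arbitrage exists)

Around SEK → CAD → NZD → INR → SEK: 1 × 0.124703 ÷ 0.917970 × 56.2340 × 0.133867 = 1.022636
Product > 1; profitable direction is SEK → CAD → NZD → INR → SEK.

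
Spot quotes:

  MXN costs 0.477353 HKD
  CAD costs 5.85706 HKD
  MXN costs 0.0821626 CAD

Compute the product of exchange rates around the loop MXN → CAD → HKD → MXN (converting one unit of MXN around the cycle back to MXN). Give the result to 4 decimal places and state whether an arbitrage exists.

1.0081 (arbitrage exists)

Around MXN → CAD → HKD → MXN: 1 × 0.0821626 × 5.85706 ÷ 0.477353 = 1.008125
Product > 1; profitable direction is MXN → CAD → HKD → MXN.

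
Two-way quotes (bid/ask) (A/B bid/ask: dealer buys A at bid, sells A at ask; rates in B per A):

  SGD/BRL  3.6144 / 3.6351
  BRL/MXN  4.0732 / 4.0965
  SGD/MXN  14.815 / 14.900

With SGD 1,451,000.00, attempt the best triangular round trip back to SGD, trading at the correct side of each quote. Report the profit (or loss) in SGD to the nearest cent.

Net result: SGD -7,423.69 (no profitable arbitrage after spreads)

Best loop SGD → MXN → BRL → SGD:
SGD 1,451,000.00 × 14.815 (sell SGD at bid) = MXN 21,496,565.00
MXN 21,496,565.00 ÷ 4.0965 (buy BRL at ask) = BRL 5,247,544.25
BRL 5,247,544.25 ÷ 3.6351 (buy SGD at ask) = SGD 1,443,576.31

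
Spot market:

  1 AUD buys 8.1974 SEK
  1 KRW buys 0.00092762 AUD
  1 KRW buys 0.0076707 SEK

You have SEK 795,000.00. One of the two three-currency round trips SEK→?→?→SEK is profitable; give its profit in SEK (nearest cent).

Profit: SEK 6,965.89

Profitable loop is SEK → AUD → KRW → SEK:
SEK 795,000.00 ÷ 8.1974 = AUD 96,981.97
AUD 96,981.97 ÷ 0.00092762 = KRW 104,549,244
KRW 104,549,244 × 0.0076707 = SEK 801,965.89
Profit = SEK 801,965.89 − SEK 795,000.00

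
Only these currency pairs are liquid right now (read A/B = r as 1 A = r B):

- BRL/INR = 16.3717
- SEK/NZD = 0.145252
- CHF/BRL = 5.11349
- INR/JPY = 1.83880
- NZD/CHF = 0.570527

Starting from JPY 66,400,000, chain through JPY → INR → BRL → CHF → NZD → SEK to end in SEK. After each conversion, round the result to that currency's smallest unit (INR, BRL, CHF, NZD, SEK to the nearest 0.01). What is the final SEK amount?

SEK 5,205,040.00

JPY 66,400,000 ÷ 1.83880 = INR 36,110,506.85
INR 36,110,506.85 ÷ 16.3717 = BRL 2,205,666.29
BRL 2,205,666.29 ÷ 5.11349 = CHF 431,342.64
CHF 431,342.64 ÷ 0.570527 = NZD 756,042.47
NZD 756,042.47 ÷ 0.145252 = SEK 5,205,040.00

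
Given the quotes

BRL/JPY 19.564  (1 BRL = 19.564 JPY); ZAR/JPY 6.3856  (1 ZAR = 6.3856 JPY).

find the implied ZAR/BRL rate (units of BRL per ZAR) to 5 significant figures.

ZAR/BRL = 0.32640

1 ZAR × 6.3856 = 6.3856 JPY
6.3856 JPY ÷ 19.564 = 0.326395 BRL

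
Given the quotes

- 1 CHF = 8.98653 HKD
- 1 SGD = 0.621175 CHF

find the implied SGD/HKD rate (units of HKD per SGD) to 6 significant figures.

SGD/HKD = 5.58221

1 SGD × 0.621175 = 0.621175 CHF
0.621175 CHF × 8.98653 = 5.58221 HKD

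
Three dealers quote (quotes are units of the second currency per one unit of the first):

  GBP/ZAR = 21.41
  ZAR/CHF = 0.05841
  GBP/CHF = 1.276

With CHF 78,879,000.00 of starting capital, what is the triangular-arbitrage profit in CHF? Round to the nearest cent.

Profitable loop is CHF → ZAR → GBP → CHF:
CHF 78,879,000.00 ÷ 0.05841 = ZAR 1,350,436,569.08
ZAR 1,350,436,569.08 ÷ 21.41 = GBP 63,075,038.26
GBP 63,075,038.26 × 1.276 = CHF 80,483,748.82
Profit = CHF 80,483,748.82 − CHF 78,879,000.00

Profit: CHF 1,604,748.82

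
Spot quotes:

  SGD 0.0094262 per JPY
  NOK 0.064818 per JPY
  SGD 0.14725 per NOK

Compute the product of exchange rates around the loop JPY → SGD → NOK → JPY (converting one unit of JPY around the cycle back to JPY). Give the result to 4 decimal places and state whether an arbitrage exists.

0.9876 (arbitrage exists)

Around JPY → SGD → NOK → JPY: 1 × 0.0094262 ÷ 0.14725 ÷ 0.064818 = 0.987611
Product < 1; profitable direction is JPY → NOK → SGD → JPY.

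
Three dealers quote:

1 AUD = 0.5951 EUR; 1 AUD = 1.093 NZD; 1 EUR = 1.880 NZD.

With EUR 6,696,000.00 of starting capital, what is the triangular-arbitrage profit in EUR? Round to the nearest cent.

Profit: EUR 157,983.94

Profitable loop is EUR → NZD → AUD → EUR:
EUR 6,696,000.00 × 1.880 = NZD 12,588,480.00
NZD 12,588,480.00 ÷ 1.093 = AUD 11,517,365.05
AUD 11,517,365.05 × 0.5951 = EUR 6,853,983.94
Profit = EUR 6,853,983.94 − EUR 6,696,000.00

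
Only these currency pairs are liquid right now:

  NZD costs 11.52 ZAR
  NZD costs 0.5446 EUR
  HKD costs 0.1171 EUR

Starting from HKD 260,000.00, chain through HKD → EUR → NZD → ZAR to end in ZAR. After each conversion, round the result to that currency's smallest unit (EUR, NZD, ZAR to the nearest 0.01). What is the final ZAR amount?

HKD 260,000.00 × 0.1171 = EUR 30,446.00
EUR 30,446.00 ÷ 0.5446 = NZD 55,905.25
NZD 55,905.25 × 11.52 = ZAR 644,028.48

ZAR 644,028.48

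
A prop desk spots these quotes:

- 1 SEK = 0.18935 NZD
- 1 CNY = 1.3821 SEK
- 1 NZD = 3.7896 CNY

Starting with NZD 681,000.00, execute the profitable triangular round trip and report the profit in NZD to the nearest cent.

Profitable loop is NZD → SEK → CNY → NZD:
NZD 681,000.00 ÷ 0.18935 = SEK 3,596,514.39
SEK 3,596,514.39 ÷ 1.3821 = CNY 2,602,209.96
CNY 2,602,209.96 ÷ 3.7896 = NZD 686,671.41
Profit = NZD 686,671.41 − NZD 681,000.00

Profit: NZD 5,671.41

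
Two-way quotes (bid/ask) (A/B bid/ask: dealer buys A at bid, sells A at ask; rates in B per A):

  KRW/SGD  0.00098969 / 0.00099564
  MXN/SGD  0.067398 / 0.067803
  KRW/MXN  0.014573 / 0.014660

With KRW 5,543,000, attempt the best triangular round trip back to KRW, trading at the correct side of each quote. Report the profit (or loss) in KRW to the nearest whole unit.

Net result: KRW -23,990 (no profitable arbitrage after spreads)

Best loop KRW → SGD → MXN → KRW:
KRW 5,543,000 × 0.00098969 (sell KRW at bid) = SGD 5,485.85
SGD 5,485.85 ÷ 0.067803 (buy MXN at ask) = MXN 80,908.69
MXN 80,908.69 ÷ 0.014660 (buy KRW at ask) = KRW 5,519,010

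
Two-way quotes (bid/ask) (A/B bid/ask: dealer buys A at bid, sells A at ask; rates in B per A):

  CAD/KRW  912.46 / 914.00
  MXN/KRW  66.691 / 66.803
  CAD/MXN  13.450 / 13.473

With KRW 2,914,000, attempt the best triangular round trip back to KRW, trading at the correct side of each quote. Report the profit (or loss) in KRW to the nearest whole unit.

Net profit: KRW 40,222

Best loop KRW → MXN → CAD → KRW:
KRW 2,914,000 ÷ 66.803 (buy MXN at ask) = MXN 43,620.80
MXN 43,620.80 ÷ 13.473 (buy CAD at ask) = CAD 3,237.65
CAD 3,237.65 × 912.46 (sell CAD at bid) = KRW 2,954,222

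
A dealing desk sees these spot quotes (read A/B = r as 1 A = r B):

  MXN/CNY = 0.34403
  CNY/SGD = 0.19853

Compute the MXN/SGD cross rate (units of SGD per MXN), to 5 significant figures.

1 MXN × 0.34403 = 0.34403 CNY
0.34403 CNY × 0.19853 = 0.0683003 SGD

MXN/SGD = 0.068300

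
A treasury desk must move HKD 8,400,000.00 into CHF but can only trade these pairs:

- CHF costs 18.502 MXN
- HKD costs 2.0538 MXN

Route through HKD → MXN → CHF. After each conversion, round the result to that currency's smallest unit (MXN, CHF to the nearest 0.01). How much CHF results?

CHF 932,435.41

HKD 8,400,000.00 × 2.0538 = MXN 17,251,920.00
MXN 17,251,920.00 ÷ 18.502 = CHF 932,435.41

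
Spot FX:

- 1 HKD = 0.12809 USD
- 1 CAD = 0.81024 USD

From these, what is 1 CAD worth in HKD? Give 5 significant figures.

CAD/HKD = 6.3256

1 CAD × 0.81024 = 0.81024 USD
0.81024 USD ÷ 0.12809 = 6.32555 HKD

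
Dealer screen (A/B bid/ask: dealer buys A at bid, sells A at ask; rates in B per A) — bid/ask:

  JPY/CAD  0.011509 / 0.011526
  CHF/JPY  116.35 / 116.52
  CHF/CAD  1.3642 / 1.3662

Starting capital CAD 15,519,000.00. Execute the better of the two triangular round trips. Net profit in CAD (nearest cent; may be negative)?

Net profit: CAD 244,864.28

Best loop CAD → JPY → CHF → CAD:
CAD 15,519,000.00 ÷ 0.011526 (buy JPY at ask) = JPY 1,346,434,149
JPY 1,346,434,149 ÷ 116.52 (buy CHF at ask) = CHF 11,555,390.91
CHF 11,555,390.91 × 1.3642 (sell CHF at bid) = CAD 15,763,864.28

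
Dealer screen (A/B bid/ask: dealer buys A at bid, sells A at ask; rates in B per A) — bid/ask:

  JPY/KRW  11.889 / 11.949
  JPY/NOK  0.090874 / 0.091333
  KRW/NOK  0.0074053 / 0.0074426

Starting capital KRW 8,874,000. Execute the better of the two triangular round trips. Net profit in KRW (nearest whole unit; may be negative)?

Net profit: KRW 193,819

Best loop KRW → JPY → NOK → KRW:
KRW 8,874,000 ÷ 11.949 (buy JPY at ask) = JPY 742,656
JPY 742,656 × 0.090874 (sell JPY at bid) = NOK 67,488.15
NOK 67,488.15 ÷ 0.0074426 (buy KRW at ask) = KRW 9,067,819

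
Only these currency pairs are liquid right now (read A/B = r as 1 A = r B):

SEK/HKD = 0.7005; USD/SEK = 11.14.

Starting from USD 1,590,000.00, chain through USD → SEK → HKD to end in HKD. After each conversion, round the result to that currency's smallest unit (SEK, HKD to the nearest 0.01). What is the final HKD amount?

HKD 12,407,676.30

USD 1,590,000.00 × 11.14 = SEK 17,712,600.00
SEK 17,712,600.00 × 0.7005 = HKD 12,407,676.30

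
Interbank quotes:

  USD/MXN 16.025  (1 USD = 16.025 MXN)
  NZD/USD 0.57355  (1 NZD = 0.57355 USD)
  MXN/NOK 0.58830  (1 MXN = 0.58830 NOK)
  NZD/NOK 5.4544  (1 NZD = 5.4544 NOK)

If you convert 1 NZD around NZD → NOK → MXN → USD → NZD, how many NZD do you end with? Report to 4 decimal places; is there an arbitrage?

Around NZD → NOK → MXN → USD → NZD: 1 × 5.4544 ÷ 0.58830 ÷ 16.025 ÷ 0.57355 = 1.008739
Product > 1; profitable direction is NZD → NOK → MXN → USD → NZD.

1.0087 (arbitrage exists)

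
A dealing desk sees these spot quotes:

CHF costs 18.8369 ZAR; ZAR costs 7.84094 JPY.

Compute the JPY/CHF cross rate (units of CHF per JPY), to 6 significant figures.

JPY/CHF = 0.00677053

1 JPY ÷ 7.84094 = 0.127536 ZAR
0.127536 ZAR ÷ 18.8369 = 0.00677053 CHF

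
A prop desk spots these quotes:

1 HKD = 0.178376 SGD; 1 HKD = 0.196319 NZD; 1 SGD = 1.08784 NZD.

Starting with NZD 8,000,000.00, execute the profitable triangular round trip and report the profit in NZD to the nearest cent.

Profit: NZD 93,770.31

Profitable loop is NZD → SGD → HKD → NZD:
NZD 8,000,000.00 ÷ 1.08784 = SGD 7,354,022.65
SGD 7,354,022.65 ÷ 0.178376 = HKD 41,227,646.38
HKD 41,227,646.38 × 0.196319 = NZD 8,093,770.31
Profit = NZD 8,093,770.31 − NZD 8,000,000.00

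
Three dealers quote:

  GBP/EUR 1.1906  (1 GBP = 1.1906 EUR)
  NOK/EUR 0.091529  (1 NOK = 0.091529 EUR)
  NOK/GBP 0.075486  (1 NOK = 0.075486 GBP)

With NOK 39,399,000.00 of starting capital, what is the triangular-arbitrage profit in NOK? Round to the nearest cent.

Profit: NOK 725,684.03

Profitable loop is NOK → EUR → GBP → NOK:
NOK 39,399,000.00 × 0.091529 = EUR 3,606,151.07
EUR 3,606,151.07 ÷ 1.1906 = GBP 3,028,851.90
GBP 3,028,851.90 ÷ 0.075486 = NOK 40,124,684.03
Profit = NOK 40,124,684.03 − NOK 39,399,000.00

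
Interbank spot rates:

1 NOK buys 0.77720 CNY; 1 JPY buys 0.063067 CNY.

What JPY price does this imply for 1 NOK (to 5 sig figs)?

1 NOK × 0.77720 = 0.7772 CNY
0.7772 CNY ÷ 0.063067 = 12.3234 JPY

NOK/JPY = 12.323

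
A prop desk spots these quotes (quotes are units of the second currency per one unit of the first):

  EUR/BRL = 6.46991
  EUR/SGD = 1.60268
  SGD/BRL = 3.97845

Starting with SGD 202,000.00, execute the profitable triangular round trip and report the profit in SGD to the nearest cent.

Profitable loop is SGD → EUR → BRL → SGD:
SGD 202,000.00 ÷ 1.60268 = EUR 126,038.88
EUR 126,038.88 × 6.46991 = BRL 815,460.24
BRL 815,460.24 ÷ 3.97845 = SGD 204,969.33
Profit = SGD 204,969.33 − SGD 202,000.00

Profit: SGD 2,969.33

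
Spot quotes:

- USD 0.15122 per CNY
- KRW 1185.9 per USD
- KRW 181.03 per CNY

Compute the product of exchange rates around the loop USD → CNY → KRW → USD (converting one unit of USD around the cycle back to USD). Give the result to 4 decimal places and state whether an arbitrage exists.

Around USD → CNY → KRW → USD: 1 ÷ 0.15122 × 181.03 ÷ 1185.9 = 1.009470
Product > 1; profitable direction is USD → CNY → KRW → USD.

1.0095 (arbitrage exists)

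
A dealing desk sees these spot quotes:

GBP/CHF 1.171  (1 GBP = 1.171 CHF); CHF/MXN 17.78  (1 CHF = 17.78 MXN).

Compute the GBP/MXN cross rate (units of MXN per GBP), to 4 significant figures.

1 GBP × 1.171 = 1.171 CHF
1.171 CHF × 17.78 = 20.8204 MXN

GBP/MXN = 20.82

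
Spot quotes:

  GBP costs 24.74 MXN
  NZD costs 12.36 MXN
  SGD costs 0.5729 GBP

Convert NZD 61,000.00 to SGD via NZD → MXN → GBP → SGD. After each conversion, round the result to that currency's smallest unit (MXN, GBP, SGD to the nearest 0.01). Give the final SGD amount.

NZD 61,000.00 × 12.36 = MXN 753,960.00
MXN 753,960.00 ÷ 24.74 = GBP 30,475.34
GBP 30,475.34 ÷ 0.5729 = SGD 53,194.87

SGD 53,194.87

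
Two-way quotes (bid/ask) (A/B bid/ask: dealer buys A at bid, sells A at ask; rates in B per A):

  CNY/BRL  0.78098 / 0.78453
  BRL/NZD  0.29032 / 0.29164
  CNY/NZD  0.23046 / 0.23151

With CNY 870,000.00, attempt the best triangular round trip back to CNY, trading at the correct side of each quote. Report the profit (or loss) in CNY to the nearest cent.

Net profit: CNY 6,310.80

Best loop CNY → NZD → BRL → CNY:
CNY 870,000.00 × 0.23046 (sell CNY at bid) = NZD 200,500.20
NZD 200,500.20 ÷ 0.29164 (buy BRL at ask) = BRL 687,492.11
BRL 687,492.11 ÷ 0.78453 (buy CNY at ask) = CNY 876,310.80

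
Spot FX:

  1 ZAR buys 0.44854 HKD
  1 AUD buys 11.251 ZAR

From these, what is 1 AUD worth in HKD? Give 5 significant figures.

AUD/HKD = 5.0465

1 AUD × 11.251 = 11.251 ZAR
11.251 ZAR × 0.44854 = 5.04652 HKD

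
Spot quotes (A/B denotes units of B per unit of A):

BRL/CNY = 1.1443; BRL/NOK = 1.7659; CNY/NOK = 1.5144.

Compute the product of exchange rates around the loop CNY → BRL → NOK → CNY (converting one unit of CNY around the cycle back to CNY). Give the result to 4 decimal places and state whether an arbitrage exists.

Around CNY → BRL → NOK → CNY: 1 ÷ 1.1443 × 1.7659 ÷ 1.5144 = 1.019027
Product > 1; profitable direction is CNY → BRL → NOK → CNY.

1.0190 (arbitrage exists)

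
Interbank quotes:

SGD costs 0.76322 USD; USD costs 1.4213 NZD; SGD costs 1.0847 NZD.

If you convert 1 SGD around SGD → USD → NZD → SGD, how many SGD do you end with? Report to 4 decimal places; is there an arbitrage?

Around SGD → USD → NZD → SGD: 1 × 0.76322 × 1.4213 ÷ 1.0847 = 1.000060
Product ≈ 1 (deviation 0.006%, within rounding noise).

1.0001 (no arbitrage)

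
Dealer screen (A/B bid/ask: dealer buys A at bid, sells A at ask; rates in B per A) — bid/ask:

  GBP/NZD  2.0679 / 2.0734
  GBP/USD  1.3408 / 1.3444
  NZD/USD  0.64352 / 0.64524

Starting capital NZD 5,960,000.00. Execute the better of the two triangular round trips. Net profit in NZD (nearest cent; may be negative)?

Best loop NZD → GBP → USD → NZD:
NZD 5,960,000.00 ÷ 2.0734 (buy GBP at ask) = GBP 2,874,505.64
GBP 2,874,505.64 × 1.3408 (sell GBP at bid) = USD 3,854,137.17
USD 3,854,137.17 ÷ 0.64524 (buy NZD at ask) = NZD 5,973,183.88

Net profit: NZD 13,183.88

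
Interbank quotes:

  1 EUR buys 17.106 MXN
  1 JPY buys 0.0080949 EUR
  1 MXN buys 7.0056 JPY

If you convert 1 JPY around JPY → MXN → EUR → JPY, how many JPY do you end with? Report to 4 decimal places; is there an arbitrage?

Around JPY → MXN → EUR → JPY: 1 ÷ 7.0056 ÷ 17.106 ÷ 0.0080949 = 1.030848
Product > 1; profitable direction is JPY → MXN → EUR → JPY.

1.0308 (arbitrage exists)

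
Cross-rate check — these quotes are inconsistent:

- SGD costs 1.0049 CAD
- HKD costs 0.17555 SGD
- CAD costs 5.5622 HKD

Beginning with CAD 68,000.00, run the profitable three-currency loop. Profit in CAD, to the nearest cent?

Profitable loop is CAD → SGD → HKD → CAD:
CAD 68,000.00 ÷ 1.0049 = SGD 67,668.42
SGD 67,668.42 ÷ 0.17555 = HKD 385,465.25
HKD 385,465.25 ÷ 5.5622 = CAD 69,300.86
Profit = CAD 69,300.86 − CAD 68,000.00

Profit: CAD 1,300.86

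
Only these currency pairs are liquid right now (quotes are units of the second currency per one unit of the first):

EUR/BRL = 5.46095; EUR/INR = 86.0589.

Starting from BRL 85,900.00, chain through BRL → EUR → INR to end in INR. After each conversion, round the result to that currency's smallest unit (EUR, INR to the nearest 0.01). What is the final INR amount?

BRL 85,900.00 ÷ 5.46095 = EUR 15,729.86
EUR 15,729.86 × 86.0589 = INR 1,353,694.45

INR 1,353,694.45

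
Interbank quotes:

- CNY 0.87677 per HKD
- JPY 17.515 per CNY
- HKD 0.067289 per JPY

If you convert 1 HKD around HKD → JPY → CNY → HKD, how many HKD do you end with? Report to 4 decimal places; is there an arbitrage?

Around HKD → JPY → CNY → HKD: 1 ÷ 0.067289 ÷ 17.515 ÷ 0.87677 = 0.967743
Product < 1; profitable direction is HKD → CNY → JPY → HKD.

0.9677 (arbitrage exists)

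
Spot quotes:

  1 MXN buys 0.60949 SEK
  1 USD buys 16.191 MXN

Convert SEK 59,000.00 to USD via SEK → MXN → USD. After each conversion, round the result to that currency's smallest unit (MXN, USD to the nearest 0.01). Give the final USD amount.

SEK 59,000.00 ÷ 0.60949 = MXN 96,802.24
MXN 96,802.24 ÷ 16.191 = USD 5,978.77

USD 5,978.77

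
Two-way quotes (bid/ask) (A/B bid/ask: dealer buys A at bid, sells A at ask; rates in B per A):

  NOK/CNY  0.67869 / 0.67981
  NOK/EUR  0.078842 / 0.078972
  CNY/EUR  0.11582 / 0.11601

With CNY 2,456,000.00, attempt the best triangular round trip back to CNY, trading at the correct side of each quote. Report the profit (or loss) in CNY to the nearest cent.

Best loop CNY → NOK → EUR → CNY:
CNY 2,456,000.00 ÷ 0.67981 (buy NOK at ask) = NOK 3,612,774.16
NOK 3,612,774.16 × 0.078842 (sell NOK at bid) = EUR 284,838.34
EUR 284,838.34 ÷ 0.11601 (buy CNY at ask) = CNY 2,455,291.27

Net result: CNY -708.73 (no profitable arbitrage after spreads)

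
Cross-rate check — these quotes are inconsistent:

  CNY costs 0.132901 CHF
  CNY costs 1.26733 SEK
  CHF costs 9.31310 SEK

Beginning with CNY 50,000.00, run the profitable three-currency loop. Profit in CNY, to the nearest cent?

Profit: CNY 1,196.14

Profitable loop is CNY → SEK → CHF → CNY:
CNY 50,000.00 × 1.26733 = SEK 63,366.50
SEK 63,366.50 ÷ 9.31310 = CHF 6,804.02
CHF 6,804.02 ÷ 0.132901 = CNY 51,196.14
Profit = CNY 51,196.14 − CNY 50,000.00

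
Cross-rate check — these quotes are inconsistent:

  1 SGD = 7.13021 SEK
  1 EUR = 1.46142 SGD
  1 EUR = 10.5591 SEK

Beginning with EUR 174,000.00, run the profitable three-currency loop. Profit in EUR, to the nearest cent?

Profitable loop is EUR → SEK → SGD → EUR:
EUR 174,000.00 × 10.5591 = SEK 1,837,283.40
SEK 1,837,283.40 ÷ 7.13021 = SGD 257,675.92
SGD 257,675.92 ÷ 1.46142 = EUR 176,318.87
Profit = EUR 176,318.87 − EUR 174,000.00

Profit: EUR 2,318.87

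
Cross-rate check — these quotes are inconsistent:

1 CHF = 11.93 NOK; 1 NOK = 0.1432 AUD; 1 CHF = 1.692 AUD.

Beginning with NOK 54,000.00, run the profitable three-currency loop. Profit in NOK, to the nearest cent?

Profitable loop is NOK → AUD → CHF → NOK:
NOK 54,000.00 × 0.1432 = AUD 7,732.80
AUD 7,732.80 ÷ 1.692 = CHF 4,570.21
CHF 4,570.21 × 11.93 = NOK 54,522.64
Profit = NOK 54,522.64 − NOK 54,000.00

Profit: NOK 522.64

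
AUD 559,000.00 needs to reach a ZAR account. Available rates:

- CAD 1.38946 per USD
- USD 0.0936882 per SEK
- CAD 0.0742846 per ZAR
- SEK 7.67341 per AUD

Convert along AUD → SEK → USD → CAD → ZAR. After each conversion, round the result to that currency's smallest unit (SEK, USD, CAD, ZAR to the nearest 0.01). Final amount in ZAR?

ZAR 7,516,789.21

AUD 559,000.00 × 7.67341 = SEK 4,289,436.19
SEK 4,289,436.19 × 0.0936882 = USD 401,869.56
USD 401,869.56 × 1.38946 = CAD 558,381.68
CAD 558,381.68 ÷ 0.0742846 = ZAR 7,516,789.21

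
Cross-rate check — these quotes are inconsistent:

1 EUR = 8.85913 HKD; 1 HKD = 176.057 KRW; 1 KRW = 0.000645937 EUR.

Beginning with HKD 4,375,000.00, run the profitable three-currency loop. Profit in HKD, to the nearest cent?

Profit: HKD 32,705.72

Profitable loop is HKD → KRW → EUR → HKD:
HKD 4,375,000.00 × 176.057 = KRW 770,249,375
KRW 770,249,375 × 0.000645937 = EUR 497,532.57
EUR 497,532.57 × 8.85913 = HKD 4,407,705.72
Profit = HKD 4,407,705.72 − HKD 4,375,000.00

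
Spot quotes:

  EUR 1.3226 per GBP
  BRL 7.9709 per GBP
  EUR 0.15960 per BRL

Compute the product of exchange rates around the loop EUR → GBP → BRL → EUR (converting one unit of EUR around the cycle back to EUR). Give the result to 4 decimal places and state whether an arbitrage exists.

0.9619 (arbitrage exists)

Around EUR → GBP → BRL → EUR: 1 ÷ 1.3226 × 7.9709 × 0.15960 = 0.961860
Product < 1; profitable direction is EUR → BRL → GBP → EUR.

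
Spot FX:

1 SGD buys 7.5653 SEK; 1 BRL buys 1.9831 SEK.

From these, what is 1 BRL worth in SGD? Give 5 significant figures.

1 BRL × 1.9831 = 1.9831 SEK
1.9831 SEK ÷ 7.5653 = 0.262131 SGD

BRL/SGD = 0.26213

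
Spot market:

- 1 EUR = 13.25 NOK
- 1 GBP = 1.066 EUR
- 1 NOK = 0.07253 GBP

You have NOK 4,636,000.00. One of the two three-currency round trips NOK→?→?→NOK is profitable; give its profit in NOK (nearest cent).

Profitable loop is NOK → GBP → EUR → NOK:
NOK 4,636,000.00 × 0.07253 = GBP 336,249.08
GBP 336,249.08 × 1.066 = EUR 358,441.52
EUR 358,441.52 × 13.25 = NOK 4,749,350.13
Profit = NOK 4,749,350.13 − NOK 4,636,000.00

Profit: NOK 113,350.13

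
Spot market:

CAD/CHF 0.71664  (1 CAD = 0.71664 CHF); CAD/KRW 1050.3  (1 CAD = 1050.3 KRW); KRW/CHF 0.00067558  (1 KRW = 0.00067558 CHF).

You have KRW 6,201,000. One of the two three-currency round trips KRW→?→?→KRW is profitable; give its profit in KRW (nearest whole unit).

Profit: KRW 61,859

Profitable loop is KRW → CAD → CHF → KRW:
KRW 6,201,000 ÷ 1050.3 = CAD 5,904.03
CAD 5,904.03 × 0.71664 = CHF 4,231.06
CHF 4,231.06 ÷ 0.00067558 = KRW 6,262,859
Profit = KRW 6,262,859 − KRW 6,201,000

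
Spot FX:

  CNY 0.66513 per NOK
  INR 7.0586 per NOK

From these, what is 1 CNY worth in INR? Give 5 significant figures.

CNY/INR = 10.612

1 CNY ÷ 0.66513 = 1.50347 NOK
1.50347 NOK × 7.0586 = 10.6124 INR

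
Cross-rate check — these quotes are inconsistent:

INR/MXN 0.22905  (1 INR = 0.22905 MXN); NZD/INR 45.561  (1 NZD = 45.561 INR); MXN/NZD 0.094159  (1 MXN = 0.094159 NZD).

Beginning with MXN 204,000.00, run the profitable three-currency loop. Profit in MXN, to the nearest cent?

Profit: MXN 3,608.34

Profitable loop is MXN → INR → NZD → MXN:
MXN 204,000.00 ÷ 0.22905 = INR 890,635.23
INR 890,635.23 ÷ 45.561 = NZD 19,548.19
NZD 19,548.19 ÷ 0.094159 = MXN 207,608.34
Profit = MXN 207,608.34 − MXN 204,000.00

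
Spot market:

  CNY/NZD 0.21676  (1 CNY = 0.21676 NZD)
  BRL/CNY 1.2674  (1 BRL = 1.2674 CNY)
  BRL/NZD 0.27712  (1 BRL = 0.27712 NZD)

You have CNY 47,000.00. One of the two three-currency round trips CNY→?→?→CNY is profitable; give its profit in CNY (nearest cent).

Profitable loop is CNY → BRL → NZD → CNY:
CNY 47,000.00 ÷ 1.2674 = BRL 37,083.79
BRL 37,083.79 × 0.27712 = NZD 10,276.66
NZD 10,276.66 ÷ 0.21676 = CNY 47,410.32
Profit = CNY 47,410.32 − CNY 47,000.00

Profit: CNY 410.32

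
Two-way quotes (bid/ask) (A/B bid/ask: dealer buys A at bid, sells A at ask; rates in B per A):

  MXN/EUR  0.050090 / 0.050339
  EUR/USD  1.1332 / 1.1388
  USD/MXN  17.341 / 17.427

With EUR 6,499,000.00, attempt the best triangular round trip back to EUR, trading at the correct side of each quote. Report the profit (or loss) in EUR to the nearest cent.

Net profit: EUR 6,367.92

Best loop EUR → MXN → USD → EUR:
EUR 6,499,000.00 ÷ 0.050339 (buy MXN at ask) = MXN 129,104,670.34
MXN 129,104,670.34 ÷ 17.427 (buy USD at ask) = USD 7,408,312.98
USD 7,408,312.98 ÷ 1.1388 (buy EUR at ask) = EUR 6,505,367.92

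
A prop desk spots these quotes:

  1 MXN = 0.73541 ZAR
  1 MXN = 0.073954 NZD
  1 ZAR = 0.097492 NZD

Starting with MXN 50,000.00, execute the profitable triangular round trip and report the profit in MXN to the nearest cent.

Profit: MXN 1,574.28

Profitable loop is MXN → NZD → ZAR → MXN:
MXN 50,000.00 × 0.073954 = NZD 3,697.70
NZD 3,697.70 ÷ 0.097492 = ZAR 37,928.24
ZAR 37,928.24 ÷ 0.73541 = MXN 51,574.28
Profit = MXN 51,574.28 − MXN 50,000.00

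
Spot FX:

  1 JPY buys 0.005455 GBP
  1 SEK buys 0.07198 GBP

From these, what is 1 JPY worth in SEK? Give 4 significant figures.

1 JPY × 0.005455 = 0.005455 GBP
0.005455 GBP ÷ 0.07198 = 0.0757849 SEK

JPY/SEK = 0.07578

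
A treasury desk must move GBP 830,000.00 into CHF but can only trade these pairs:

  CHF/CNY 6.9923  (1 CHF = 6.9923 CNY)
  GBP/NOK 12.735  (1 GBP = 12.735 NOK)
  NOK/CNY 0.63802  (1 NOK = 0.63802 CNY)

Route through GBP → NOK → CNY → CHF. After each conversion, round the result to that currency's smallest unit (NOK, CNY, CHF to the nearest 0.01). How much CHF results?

GBP 830,000.00 × 12.735 = NOK 10,570,050.00
NOK 10,570,050.00 × 0.63802 = CNY 6,743,903.30
CNY 6,743,903.30 ÷ 6.9923 = CHF 964,475.68

CHF 964,475.68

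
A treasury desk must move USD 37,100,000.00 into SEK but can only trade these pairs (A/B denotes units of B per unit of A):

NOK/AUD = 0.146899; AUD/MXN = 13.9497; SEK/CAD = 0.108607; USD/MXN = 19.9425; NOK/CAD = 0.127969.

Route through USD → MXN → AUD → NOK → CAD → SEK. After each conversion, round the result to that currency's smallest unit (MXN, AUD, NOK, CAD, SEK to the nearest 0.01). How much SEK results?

USD 37,100,000.00 × 19.9425 = MXN 739,866,750.00
MXN 739,866,750.00 ÷ 13.9497 = AUD 53,038,183.62
AUD 53,038,183.62 ÷ 0.146899 = NOK 361,052,039.97
NOK 361,052,039.97 × 0.127969 = CAD 46,203,468.50
CAD 46,203,468.50 ÷ 0.108607 = SEK 425,418,881.84

SEK 425,418,881.84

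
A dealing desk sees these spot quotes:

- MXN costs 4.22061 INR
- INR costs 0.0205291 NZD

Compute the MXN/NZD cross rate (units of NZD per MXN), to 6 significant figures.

1 MXN × 4.22061 = 4.22061 INR
4.22061 INR × 0.0205291 = 0.0866453 NZD

MXN/NZD = 0.0866453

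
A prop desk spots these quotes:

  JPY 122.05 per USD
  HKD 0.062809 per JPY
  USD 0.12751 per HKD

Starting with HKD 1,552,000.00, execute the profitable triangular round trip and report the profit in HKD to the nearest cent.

Profitable loop is HKD → JPY → USD → HKD:
HKD 1,552,000.00 ÷ 0.062809 = JPY 24,709,835
JPY 24,709,835 ÷ 122.05 = USD 202,456.65
USD 202,456.65 ÷ 0.12751 = HKD 1,587,770.79
Profit = HKD 1,587,770.79 − HKD 1,552,000.00

Profit: HKD 35,770.79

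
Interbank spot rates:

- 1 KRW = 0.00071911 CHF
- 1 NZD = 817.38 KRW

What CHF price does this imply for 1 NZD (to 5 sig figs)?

1 NZD × 817.38 = 817.38 KRW
817.38 KRW × 0.00071911 = 0.587786 CHF

NZD/CHF = 0.58779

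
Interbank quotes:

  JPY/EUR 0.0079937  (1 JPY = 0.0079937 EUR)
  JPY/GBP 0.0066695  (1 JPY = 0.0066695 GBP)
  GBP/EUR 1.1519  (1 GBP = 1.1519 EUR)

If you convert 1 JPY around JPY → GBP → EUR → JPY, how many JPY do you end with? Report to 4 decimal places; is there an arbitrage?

0.9611 (arbitrage exists)

Around JPY → GBP → EUR → JPY: 1 × 0.0066695 × 1.1519 ÷ 0.0079937 = 0.961081
Product < 1; profitable direction is JPY → EUR → GBP → JPY.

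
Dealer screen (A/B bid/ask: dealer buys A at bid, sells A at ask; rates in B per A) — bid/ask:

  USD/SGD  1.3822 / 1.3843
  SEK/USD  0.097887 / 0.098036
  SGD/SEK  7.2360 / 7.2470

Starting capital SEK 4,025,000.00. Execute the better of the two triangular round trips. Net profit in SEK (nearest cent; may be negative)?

Best loop SEK → SGD → USD → SEK:
SEK 4,025,000.00 ÷ 7.2470 (buy SGD at ask) = SGD 555,402.24
SGD 555,402.24 ÷ 1.3843 (buy USD at ask) = USD 401,215.22
USD 401,215.22 ÷ 0.098036 (buy SEK at ask) = SEK 4,092,529.53

Net profit: SEK 67,529.53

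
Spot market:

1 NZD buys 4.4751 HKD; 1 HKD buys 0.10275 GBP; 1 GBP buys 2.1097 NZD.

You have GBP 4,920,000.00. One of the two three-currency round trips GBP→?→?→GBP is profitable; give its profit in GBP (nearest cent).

Profitable loop is GBP → HKD → NZD → GBP:
GBP 4,920,000.00 ÷ 0.10275 = HKD 47,883,211.68
HKD 47,883,211.68 ÷ 4.4751 = NZD 10,699,919.93
NZD 10,699,919.93 ÷ 2.1097 = GBP 5,071,773.20
Profit = GBP 5,071,773.20 − GBP 4,920,000.00

Profit: GBP 151,773.20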